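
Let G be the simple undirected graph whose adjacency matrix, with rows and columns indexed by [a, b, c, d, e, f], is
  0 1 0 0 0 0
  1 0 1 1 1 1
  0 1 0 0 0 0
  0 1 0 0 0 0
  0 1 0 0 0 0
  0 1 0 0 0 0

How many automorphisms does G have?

120

Vertex b has degree 5 and every other vertex has degree 1, so G is the star K_{1,5} with centre b. The 5 leaves are pairwise interchangeable while the centre is fixed, giving Aut(G) = S_5.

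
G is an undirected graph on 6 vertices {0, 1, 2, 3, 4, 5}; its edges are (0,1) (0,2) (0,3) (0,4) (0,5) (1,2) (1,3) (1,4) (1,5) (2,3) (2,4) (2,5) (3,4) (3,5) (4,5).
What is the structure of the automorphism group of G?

the symmetric group on 6 letters

Every vertex has degree 5, so G is the complete graph K_6. Every bijection on the vertex set is an automorphism of K_6; hence Aut(K_6) ≅ S_6, order 720.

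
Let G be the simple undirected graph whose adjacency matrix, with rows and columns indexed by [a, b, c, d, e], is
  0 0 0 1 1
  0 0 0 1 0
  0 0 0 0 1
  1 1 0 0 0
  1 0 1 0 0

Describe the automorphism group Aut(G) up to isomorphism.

The degree sequence is [2, 1, 1, 2, 2]; the two degree-1 vertices b and c are the ends of a path, so G = P_5. The only nontrivial automorphism of a path is the end-to-end reflection, so Aut(G) ≅ Z_2.

Z_2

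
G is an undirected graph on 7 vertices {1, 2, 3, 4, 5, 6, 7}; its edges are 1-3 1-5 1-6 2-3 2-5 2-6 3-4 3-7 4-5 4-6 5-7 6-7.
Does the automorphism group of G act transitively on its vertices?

Automorphisms preserve degree, but G has vertices of degree 3 and vertices of degree 4; no automorphism maps one to the other, so G is not vertex-transitive.

No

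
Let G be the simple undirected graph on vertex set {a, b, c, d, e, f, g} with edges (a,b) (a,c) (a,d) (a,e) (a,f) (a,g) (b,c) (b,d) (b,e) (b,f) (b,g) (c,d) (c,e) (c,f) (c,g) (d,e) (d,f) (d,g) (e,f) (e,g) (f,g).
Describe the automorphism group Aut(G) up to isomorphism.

the symmetric group on 7 letters

Every vertex has degree 6, so G is the complete graph K_7. Every bijection on the vertex set is an automorphism of K_7; hence Aut(K_7) ≅ S_7, order 5040.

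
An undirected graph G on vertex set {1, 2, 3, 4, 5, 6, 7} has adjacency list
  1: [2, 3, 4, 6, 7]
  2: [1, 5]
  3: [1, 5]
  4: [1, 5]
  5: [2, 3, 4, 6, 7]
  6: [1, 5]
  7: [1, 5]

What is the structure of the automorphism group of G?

The vertices split by degree into {1, 5} (degree 5) and {2, 3, 4, 6, 7} (degree 2); every edge runs between the two parts, so G is the complete bipartite graph K_{2,5}. Automorphisms preserve the bipartition setwise (since the parts differ in size) and act as S_2 × S_5 within it; |Aut| = 240.

S_2 × S_5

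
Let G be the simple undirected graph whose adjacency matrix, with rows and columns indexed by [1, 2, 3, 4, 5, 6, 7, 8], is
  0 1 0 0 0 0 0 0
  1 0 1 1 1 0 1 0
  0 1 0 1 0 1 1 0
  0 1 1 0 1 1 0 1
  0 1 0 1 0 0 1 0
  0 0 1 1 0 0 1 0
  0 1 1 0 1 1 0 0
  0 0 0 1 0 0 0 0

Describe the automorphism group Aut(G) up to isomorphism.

{e}

The degree sequence is [1, 5, 4, 5, 3, 3, 4, 1]. Checking the degree-preserving permutations of the vertex set shows that none except the identity preserves every edge, so Aut(G) is trivial.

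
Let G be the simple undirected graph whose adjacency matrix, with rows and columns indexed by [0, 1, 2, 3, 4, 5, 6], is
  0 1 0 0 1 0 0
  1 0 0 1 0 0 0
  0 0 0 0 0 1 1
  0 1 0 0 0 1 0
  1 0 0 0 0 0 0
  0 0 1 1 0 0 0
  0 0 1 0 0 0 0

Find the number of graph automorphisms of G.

The degree sequence is [2, 2, 2, 2, 1, 2, 1]; the two degree-1 vertices 4 and 6 are the ends of a path, so G = P_7. A path has exactly one nontrivial symmetry — reversal — giving Aut(G) of order 2.

2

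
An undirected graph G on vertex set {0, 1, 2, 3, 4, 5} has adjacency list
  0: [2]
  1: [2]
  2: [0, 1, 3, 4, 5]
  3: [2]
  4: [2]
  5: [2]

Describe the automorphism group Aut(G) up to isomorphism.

Vertex 2 has degree 5 and every other vertex has degree 1, so G is the star K_{1,5} with centre 2. Any automorphism fixes the centre and permutes the 5 leaves freely, so Aut(G) ≅ S_5 of order 5! = 120.

the symmetric group on 5 letters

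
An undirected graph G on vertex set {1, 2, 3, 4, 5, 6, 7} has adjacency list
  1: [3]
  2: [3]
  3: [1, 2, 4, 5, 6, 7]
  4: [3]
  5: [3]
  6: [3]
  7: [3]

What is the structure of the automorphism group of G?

Vertex 3 has degree 6 and every other vertex has degree 1, so G is the star K_{1,6} with centre 3. The 6 leaves are pairwise interchangeable while the centre is fixed, giving Aut(G) = S_6.

the symmetric group on 6 letters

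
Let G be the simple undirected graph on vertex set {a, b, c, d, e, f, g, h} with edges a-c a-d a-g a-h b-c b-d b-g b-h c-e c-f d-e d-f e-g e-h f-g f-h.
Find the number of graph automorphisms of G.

1152

G is 4-regular and bipartite with parts {c, d, g, h} and {a, b, e, f} (each part is independent and every cross-pair is an edge), so G = K_{4,4}. Each part can be permuted independently (S_4 × S_4) and the two equal-size parts can also be swapped, giving (S_4 × S_4) ⋊ Z_2 of order 2·(4!)² = 1152.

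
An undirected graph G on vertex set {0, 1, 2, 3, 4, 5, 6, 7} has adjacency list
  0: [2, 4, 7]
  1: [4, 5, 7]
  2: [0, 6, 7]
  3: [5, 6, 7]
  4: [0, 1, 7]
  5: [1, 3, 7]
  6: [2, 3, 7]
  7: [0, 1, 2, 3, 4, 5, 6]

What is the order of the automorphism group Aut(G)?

14

Vertex 7 is the unique vertex of degree 7; the remaining 7 vertices each have degree 3 and induce a cycle, so G is the wheel on 8 vertices with hub 7. Every automorphism fixes the hub and acts on the rim 7-cycle, so Aut(G) ≅ Aut(C_7) = D_7 of order 14.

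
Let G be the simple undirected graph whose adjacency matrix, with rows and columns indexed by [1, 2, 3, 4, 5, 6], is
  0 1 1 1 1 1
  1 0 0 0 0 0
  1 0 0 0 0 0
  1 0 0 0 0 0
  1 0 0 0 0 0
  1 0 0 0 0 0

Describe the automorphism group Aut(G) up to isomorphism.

Vertex 1 has degree 5 and every other vertex has degree 1, so G is the star K_{1,5} with centre 1. The 5 leaves are pairwise interchangeable while the centre is fixed, giving Aut(G) = S_5.

S_5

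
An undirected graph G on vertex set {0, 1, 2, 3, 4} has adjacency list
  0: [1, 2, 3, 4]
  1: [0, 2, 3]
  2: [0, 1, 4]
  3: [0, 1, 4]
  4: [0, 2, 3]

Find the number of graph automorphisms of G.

Vertex 0 is the unique vertex of degree 4; the remaining 4 vertices each have degree 3 and induce a cycle, so G is the wheel on 5 vertices with hub 0. With the hub fixed, the remaining symmetry is that of the rim cycle C_4, giving the dihedral group D_4.

8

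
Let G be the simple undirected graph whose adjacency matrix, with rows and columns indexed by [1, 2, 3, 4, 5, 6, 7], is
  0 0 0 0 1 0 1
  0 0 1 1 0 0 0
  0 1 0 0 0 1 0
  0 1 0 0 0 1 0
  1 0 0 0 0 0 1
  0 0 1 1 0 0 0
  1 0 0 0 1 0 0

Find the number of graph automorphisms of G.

48

G has two connected components, {2, 3, 4, 6} and {1, 5, 7}; each is 2-regular, so G = C_4 ⊔ C_3. The components are non-isomorphic (different sizes), so Aut(G) = Aut(C_3) × Aut(C_4) = D_3 × D_4 of order 6·8 = 48.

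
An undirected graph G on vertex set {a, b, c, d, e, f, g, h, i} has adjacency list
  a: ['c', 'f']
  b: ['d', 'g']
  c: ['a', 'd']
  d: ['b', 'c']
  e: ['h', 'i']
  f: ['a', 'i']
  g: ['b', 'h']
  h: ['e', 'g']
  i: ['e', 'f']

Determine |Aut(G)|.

G is 2-regular and connected on 9 vertices, i.e. the cycle C_9. The automorphisms of the 9-cycle are exactly the symmetries of a regular 9-gon: the dihedral group D_9, |D_9| = 18.

18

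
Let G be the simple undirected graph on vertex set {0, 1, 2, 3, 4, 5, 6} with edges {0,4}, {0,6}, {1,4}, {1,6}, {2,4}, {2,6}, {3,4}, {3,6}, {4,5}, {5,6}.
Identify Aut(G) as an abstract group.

The vertices split by degree into {4, 6} (degree 5) and {0, 1, 2, 3, 5} (degree 2); every edge runs between the two parts, so G is the complete bipartite graph K_{2,5}. The parts have unequal sizes, so no automorphism swaps them; each part is permuted independently, giving S_5 × S_2 of order 5!·2! = 240.

S_5 × S_2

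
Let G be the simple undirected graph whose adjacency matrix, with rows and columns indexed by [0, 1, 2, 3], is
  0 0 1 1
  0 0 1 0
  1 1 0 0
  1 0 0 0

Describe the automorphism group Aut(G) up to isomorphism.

Z_2

The degree sequence is [2, 1, 2, 1]; the two degree-1 vertices 1 and 3 are the ends of a path, so G = P_4. A path has exactly one nontrivial symmetry — reversal — giving Aut(G) of order 2.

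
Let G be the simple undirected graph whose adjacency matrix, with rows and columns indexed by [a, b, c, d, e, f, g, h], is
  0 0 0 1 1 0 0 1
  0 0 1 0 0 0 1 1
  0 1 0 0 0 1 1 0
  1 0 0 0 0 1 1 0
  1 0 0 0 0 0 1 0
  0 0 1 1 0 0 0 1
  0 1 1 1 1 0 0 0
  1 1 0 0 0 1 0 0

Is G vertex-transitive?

No

Vertex e is the only vertex of degree 2, so every automorphism fixes it; G is not vertex-transitive.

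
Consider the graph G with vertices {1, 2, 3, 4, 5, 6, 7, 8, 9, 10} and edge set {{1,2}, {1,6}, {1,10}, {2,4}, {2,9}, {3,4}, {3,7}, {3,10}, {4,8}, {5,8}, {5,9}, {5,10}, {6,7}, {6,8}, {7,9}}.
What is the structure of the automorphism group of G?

the symmetric group S_5

G is 3-regular on 10 vertices with no triangles and no 4-cycles (girth 5): this is the Petersen graph. It is a classical fact that the Petersen graph has automorphism group S_5 (order 120), arising from its description as the Kneser graph K(5,2).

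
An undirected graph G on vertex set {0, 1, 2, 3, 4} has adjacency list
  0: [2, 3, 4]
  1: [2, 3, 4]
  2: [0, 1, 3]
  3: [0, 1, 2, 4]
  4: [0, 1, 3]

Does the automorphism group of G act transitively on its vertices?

No

Vertex 3 is the only vertex of degree 4, so every automorphism fixes it; G is not vertex-transitive.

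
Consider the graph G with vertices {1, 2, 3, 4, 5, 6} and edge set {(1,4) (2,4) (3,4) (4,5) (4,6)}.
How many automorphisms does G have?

120

Vertex 4 has degree 5 and every other vertex has degree 1, so G is the star K_{1,5} with centre 4. The 5 leaves are pairwise interchangeable while the centre is fixed, giving Aut(G) = S_5.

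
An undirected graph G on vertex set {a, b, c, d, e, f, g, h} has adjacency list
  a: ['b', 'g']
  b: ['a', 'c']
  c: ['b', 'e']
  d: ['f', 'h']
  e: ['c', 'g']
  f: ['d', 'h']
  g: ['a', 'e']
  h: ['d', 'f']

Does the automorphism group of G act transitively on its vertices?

G has two connected components, {a, b, c, e, g} and {d, f, h}; each is 2-regular, so G = C_5 ⊔ C_3. The orbit of a under Aut(G) is {a, b, c, e, g}, which does not contain d, so G is not vertex-transitive.

No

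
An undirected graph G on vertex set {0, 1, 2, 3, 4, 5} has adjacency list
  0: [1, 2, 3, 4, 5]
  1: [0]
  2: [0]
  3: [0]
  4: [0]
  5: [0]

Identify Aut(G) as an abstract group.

S_5

Vertex 0 has degree 5 and every other vertex has degree 1, so G is the star K_{1,5} with centre 0. Any automorphism fixes the centre and permutes the 5 leaves freely, so Aut(G) ≅ S_5 of order 5! = 120.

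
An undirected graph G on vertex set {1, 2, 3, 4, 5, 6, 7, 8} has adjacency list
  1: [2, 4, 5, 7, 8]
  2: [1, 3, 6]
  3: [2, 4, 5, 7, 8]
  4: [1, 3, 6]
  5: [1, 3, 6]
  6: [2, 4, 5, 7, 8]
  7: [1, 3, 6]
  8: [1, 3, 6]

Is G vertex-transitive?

Automorphisms preserve degree, but G has vertices of degree 3 and vertices of degree 5; no automorphism maps one to the other, so G is not vertex-transitive.

No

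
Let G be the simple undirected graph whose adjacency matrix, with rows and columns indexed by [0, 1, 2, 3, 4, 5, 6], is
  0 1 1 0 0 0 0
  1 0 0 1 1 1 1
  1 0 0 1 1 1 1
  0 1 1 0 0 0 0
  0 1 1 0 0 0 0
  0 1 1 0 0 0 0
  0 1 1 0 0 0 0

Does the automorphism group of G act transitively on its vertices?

No

Automorphisms preserve degree, but G has vertices of degree 2 and vertices of degree 5; no automorphism maps one to the other, so G is not vertex-transitive.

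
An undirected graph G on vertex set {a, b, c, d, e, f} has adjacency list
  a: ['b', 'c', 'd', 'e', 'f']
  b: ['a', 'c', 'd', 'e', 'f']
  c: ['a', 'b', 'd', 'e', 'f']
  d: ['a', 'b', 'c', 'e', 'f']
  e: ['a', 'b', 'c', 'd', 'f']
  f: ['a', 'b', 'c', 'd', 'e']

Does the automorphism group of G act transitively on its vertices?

Yes

Every vertex has degree 5, so G is the complete graph K_6. Every bijection on the vertex set is an automorphism of K_6; hence Aut(K_6) ≅ S_6, order 720. This group acts transitively on the 6 vertices.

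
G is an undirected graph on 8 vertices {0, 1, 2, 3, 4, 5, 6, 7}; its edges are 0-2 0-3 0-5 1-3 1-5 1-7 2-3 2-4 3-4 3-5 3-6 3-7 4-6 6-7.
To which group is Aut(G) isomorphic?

Vertex 3 is the unique vertex of degree 7; the remaining 7 vertices each have degree 3 and induce a cycle, so G is the wheel on 8 vertices with hub 3. Every automorphism fixes the hub and acts on the rim 7-cycle, so Aut(G) ≅ Aut(C_7) = D_7 of order 14.

D_7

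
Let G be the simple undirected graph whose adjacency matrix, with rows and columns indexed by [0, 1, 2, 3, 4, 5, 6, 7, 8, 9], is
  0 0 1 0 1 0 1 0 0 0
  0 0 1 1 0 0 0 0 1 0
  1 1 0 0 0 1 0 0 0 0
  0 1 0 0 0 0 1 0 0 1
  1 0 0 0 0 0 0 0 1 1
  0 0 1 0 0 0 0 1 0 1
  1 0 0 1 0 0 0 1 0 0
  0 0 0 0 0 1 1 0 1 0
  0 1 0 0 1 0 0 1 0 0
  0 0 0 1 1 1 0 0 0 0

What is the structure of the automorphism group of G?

G is 3-regular on 10 vertices with no triangles and no 4-cycles (girth 5): this is the Petersen graph. It is a classical fact that the Petersen graph has automorphism group S_5 (order 120), arising from its description as the Kneser graph K(5,2).

the symmetric group S_5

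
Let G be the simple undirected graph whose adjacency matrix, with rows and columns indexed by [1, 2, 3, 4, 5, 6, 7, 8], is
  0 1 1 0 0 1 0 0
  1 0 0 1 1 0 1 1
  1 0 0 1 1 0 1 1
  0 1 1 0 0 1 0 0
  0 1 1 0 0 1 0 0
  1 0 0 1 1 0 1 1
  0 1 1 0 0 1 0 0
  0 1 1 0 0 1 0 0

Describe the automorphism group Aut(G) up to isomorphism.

S_5 × S_3

The vertices split by degree into {2, 3, 6} (degree 5) and {1, 4, 5, 7, 8} (degree 3); every edge runs between the two parts, so G is the complete bipartite graph K_{3,5}. The parts have unequal sizes, so no automorphism swaps them; each part is permuted independently, giving S_5 × S_3 of order 5!·3! = 720.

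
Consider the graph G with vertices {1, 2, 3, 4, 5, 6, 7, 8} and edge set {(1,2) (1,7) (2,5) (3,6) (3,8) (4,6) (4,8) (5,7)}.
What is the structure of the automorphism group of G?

(D_4 × D_4) ⋊ Z_2

G has two connected components, {1, 2, 5, 7} and {3, 4, 6, 8}; each is 2-regular, so G = C_4 ⊔ C_4. Aut of a disjoint union of two copies of C_4 is the wreath product D_4 ≀ Z_2, of order 2·8² = 128.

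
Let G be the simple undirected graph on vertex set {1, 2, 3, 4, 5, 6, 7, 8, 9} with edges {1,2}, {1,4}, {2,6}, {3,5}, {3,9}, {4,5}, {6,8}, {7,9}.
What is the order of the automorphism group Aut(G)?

The degree sequence is [2, 2, 2, 2, 2, 2, 1, 1, 2]; the two degree-1 vertices 7 and 8 are the ends of a path, so G = P_9. A path has exactly one nontrivial symmetry — reversal — giving Aut(G) of order 2.

2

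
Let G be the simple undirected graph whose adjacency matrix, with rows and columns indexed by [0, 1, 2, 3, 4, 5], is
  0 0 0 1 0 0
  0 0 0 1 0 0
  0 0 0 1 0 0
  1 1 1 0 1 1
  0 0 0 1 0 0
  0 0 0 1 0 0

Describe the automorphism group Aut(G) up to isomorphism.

Vertex 3 has degree 5 and every other vertex has degree 1, so G is the star K_{1,5} with centre 3. The 5 leaves are pairwise interchangeable while the centre is fixed, giving Aut(G) = S_5.

the symmetric group on 5 letters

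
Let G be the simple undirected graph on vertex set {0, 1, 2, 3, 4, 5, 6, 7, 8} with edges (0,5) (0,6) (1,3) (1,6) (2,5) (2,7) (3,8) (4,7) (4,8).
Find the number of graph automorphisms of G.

Every vertex has degree 2 and the graph is connected, so G is the 9-cycle C_9. C_9 has 9 rotations and 9 reflections, so Aut(C_9) ≅ D_9 of order 18.

18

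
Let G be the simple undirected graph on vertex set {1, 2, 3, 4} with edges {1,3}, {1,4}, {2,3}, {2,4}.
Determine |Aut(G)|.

G is 2-regular and connected on 4 vertices, i.e. the cycle C_4. C_4 has 4 rotations and 4 reflections, so Aut(C_4) ≅ D_4 of order 8.

8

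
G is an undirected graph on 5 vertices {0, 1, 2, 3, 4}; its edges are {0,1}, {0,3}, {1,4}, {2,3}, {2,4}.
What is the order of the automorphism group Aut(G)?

10

G is 2-regular and connected on 5 vertices, i.e. the cycle C_5. The automorphisms of the 5-cycle are exactly the symmetries of a regular 5-gon: the dihedral group D_5, |D_5| = 10.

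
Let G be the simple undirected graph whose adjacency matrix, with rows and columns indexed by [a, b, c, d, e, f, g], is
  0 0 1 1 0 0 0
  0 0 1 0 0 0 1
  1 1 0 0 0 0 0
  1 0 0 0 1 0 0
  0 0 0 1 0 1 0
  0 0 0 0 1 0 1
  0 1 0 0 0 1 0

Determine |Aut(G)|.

14

G is 2-regular and connected on 7 vertices, i.e. the cycle C_7. The automorphisms of the 7-cycle are exactly the symmetries of a regular 7-gon: the dihedral group D_7, |D_7| = 14.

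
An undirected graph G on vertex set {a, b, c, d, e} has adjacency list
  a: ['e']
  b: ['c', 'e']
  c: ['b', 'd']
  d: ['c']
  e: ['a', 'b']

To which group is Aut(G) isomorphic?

Z_2

The degree sequence is [1, 2, 2, 1, 2]; the two degree-1 vertices a and d are the ends of a path, so G = P_5. A path has exactly one nontrivial symmetry — reversal — giving Aut(G) of order 2.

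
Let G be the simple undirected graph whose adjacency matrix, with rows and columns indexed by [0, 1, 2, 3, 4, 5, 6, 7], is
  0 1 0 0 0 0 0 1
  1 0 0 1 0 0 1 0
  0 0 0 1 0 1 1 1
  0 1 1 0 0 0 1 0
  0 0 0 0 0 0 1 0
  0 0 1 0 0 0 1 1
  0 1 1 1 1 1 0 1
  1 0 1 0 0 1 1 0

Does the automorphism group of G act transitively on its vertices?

Vertex 0 is the only vertex of degree 2, so every automorphism fixes it; G is not vertex-transitive.

No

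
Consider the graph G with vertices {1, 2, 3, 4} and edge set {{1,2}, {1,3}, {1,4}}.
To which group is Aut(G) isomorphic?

Vertex 1 has degree 3 and every other vertex has degree 1, so G is the star K_{1,3} with centre 1. The 3 leaves are pairwise interchangeable while the centre is fixed, giving Aut(G) = S_3.

the symmetric group on 3 letters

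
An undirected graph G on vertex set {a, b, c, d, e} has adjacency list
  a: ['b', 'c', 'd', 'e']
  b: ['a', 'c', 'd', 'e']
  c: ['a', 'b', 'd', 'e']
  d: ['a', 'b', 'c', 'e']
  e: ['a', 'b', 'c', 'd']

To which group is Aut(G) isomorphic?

the symmetric group on 5 letters

Every vertex has degree 4, so G is the complete graph K_5. Any permutation of the 5 vertices preserves K_5, so Aut(K_5) = S_5 of order 5! = 120.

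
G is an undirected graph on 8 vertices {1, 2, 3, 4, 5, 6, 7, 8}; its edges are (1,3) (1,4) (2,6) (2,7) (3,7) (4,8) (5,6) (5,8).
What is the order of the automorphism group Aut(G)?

16

Every vertex has degree 2 and the graph is connected, so G is the 8-cycle C_8. C_8 has 8 rotations and 8 reflections, so Aut(C_8) ≅ D_8 of order 16.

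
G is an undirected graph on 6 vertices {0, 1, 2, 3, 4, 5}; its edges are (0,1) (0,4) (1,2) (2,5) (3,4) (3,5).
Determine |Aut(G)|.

12

Every vertex has degree 2 and the graph is connected, so G is the 6-cycle C_6. The automorphisms of the 6-cycle are exactly the symmetries of a regular 6-gon: the dihedral group D_6, |D_6| = 12.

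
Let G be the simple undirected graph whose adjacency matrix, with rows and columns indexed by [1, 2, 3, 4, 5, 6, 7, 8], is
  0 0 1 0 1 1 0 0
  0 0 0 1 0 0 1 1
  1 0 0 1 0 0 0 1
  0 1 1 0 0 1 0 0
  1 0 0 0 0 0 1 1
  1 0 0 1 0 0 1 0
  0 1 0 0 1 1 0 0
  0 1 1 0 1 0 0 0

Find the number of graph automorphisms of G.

G is 3-regular and bipartite on 2^3 = 8 vertices with girth 4; it is the hypercube graph Q_3. Aut(Q_3) consists of the signed permutations of the 3 coordinate axes: 3! permutations times 2^3 sign flips, so |Aut| = 2^3·3! = 48.

48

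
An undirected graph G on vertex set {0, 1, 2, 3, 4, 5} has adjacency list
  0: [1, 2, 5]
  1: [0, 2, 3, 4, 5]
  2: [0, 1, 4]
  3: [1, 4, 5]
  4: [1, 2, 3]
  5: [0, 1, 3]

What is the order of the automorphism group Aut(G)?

10

Vertex 1 is the unique vertex of degree 5; the remaining 5 vertices each have degree 3 and induce a cycle, so G is the wheel on 6 vertices with hub 1. With the hub fixed, the remaining symmetry is that of the rim cycle C_5, giving the dihedral group D_5.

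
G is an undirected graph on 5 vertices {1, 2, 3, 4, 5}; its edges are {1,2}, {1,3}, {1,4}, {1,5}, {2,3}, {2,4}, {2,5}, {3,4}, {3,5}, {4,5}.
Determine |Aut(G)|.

120

All 5 vertices are pairwise adjacent: G = K_5. Every bijection on the vertex set is an automorphism of K_5; hence Aut(K_5) ≅ S_5, order 120.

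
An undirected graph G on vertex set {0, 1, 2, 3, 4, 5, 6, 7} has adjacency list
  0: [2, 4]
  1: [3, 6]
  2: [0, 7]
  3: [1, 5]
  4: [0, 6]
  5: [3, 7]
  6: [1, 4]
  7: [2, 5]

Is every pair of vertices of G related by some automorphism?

Yes

G is 2-regular and connected on 8 vertices, i.e. the cycle C_8. C_8 has 8 rotations and 8 reflections, so Aut(C_8) ≅ D_8 of order 16. Under this action every vertex can be carried to every other, so G is vertex-transitive.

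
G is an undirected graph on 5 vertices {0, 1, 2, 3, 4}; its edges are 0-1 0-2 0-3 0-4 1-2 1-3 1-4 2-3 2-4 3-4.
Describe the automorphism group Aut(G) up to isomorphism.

S_5

All 5 vertices are pairwise adjacent: G = K_5. Any permutation of the 5 vertices preserves K_5, so Aut(K_5) = S_5 of order 5! = 120.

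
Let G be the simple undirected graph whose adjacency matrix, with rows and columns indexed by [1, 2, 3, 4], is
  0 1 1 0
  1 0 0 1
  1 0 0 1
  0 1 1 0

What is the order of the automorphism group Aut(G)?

G is 2-regular and bipartite on 2^2 = 4 vertices with girth 4; it is the hypercube graph Q_2. The symmetry group of the 2-cube is the hyperoctahedral group B_2 = Z_2 ≀ S_2, of order 2^2·2! = 8.

8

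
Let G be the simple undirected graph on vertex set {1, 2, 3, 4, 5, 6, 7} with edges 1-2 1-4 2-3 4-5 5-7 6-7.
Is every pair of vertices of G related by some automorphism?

Automorphisms preserve degree, but G has vertices of degree 1 and vertices of degree 2; no automorphism maps one to the other, so G is not vertex-transitive.

No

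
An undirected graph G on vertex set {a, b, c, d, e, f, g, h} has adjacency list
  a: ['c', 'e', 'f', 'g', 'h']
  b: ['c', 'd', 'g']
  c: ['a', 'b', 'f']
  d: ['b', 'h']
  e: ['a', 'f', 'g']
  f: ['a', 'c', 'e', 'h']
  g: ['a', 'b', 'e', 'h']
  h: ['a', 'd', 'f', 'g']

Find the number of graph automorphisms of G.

1

The degree sequence is [5, 3, 3, 2, 3, 4, 4, 4]. Checking the degree-preserving permutations of the vertex set shows that none except the identity preserves every edge, so Aut(G) is trivial.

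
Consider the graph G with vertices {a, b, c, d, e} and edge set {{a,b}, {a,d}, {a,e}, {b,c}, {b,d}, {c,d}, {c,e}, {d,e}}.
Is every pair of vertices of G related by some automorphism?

No

Vertex d is the only vertex of degree 4, so every automorphism fixes it; G is not vertex-transitive.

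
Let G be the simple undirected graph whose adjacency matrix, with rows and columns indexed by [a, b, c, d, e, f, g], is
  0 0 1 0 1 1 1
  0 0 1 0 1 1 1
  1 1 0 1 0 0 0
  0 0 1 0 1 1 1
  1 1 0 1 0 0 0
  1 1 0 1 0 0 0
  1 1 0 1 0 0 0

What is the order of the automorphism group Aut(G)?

The vertices split by degree into {a, b, d} (degree 4) and {c, e, f, g} (degree 3); every edge runs between the two parts, so G is the complete bipartite graph K_{3,4}. Automorphisms preserve the bipartition setwise (since the parts differ in size) and act as S_3 × S_4 within it; |Aut| = 144.

144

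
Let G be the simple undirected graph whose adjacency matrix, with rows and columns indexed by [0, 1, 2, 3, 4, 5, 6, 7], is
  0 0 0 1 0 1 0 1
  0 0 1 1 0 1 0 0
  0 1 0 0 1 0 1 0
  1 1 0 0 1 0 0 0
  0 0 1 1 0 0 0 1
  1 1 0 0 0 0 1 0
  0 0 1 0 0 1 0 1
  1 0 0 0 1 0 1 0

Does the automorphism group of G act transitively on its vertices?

Yes

G is 3-regular and bipartite on 2^3 = 8 vertices with girth 4; it is the hypercube graph Q_3. Aut(Q_3) consists of the signed permutations of the 3 coordinate axes: 3! permutations times 2^3 sign flips, so |Aut| = 2^3·3! = 48. Under this action every vertex can be carried to every other, so G is vertex-transitive.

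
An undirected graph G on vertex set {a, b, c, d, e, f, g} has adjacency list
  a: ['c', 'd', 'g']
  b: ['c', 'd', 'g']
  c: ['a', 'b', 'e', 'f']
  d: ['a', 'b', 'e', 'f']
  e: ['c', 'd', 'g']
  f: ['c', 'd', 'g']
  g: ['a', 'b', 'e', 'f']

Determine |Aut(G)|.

144

The vertices split by degree into {c, d, g} (degree 4) and {a, b, e, f} (degree 3); every edge runs between the two parts, so G is the complete bipartite graph K_{3,4}. Automorphisms preserve the bipartition setwise (since the parts differ in size) and act as S_4 × S_3 within it; |Aut| = 144.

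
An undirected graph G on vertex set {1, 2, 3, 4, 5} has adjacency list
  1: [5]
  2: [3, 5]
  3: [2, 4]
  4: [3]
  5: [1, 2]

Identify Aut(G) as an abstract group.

C_2

The degree sequence is [1, 2, 2, 1, 2]; the two degree-1 vertices 1 and 4 are the ends of a path, so G = P_5. A path has exactly one nontrivial symmetry — reversal — giving Aut(G) of order 2.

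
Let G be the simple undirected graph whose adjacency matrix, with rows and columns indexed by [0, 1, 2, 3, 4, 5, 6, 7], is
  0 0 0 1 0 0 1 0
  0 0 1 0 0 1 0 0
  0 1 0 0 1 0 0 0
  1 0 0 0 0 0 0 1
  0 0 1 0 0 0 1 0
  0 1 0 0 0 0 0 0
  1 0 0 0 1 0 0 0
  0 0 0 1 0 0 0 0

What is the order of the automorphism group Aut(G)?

2

The degree sequence is [2, 2, 2, 2, 2, 1, 2, 1]; the two degree-1 vertices 5 and 7 are the ends of a path, so G = P_8. The only nontrivial automorphism of a path is the end-to-end reflection, so Aut(G) ≅ Z_2.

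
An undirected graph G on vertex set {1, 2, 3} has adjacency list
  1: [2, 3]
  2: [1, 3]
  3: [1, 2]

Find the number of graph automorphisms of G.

All 3 vertices are pairwise adjacent: G = K_3. Any permutation of the 3 vertices preserves K_3, so Aut(K_3) = S_3 of order 3! = 6.

6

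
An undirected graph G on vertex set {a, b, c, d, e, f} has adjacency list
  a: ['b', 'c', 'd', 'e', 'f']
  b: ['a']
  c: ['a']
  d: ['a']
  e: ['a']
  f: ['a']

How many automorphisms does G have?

Vertex a has degree 5 and every other vertex has degree 1, so G is the star K_{1,5} with centre a. Any automorphism fixes the centre and permutes the 5 leaves freely, so Aut(G) ≅ S_5 of order 5! = 120.

120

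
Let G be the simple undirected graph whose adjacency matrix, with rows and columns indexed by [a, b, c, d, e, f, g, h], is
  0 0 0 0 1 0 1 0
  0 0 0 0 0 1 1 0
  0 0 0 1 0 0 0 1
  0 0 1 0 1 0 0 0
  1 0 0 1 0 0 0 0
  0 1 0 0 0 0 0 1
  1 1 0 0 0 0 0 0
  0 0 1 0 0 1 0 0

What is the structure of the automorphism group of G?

the dihedral group of order 16

G is 2-regular and connected on 8 vertices, i.e. the cycle C_8. C_8 has 8 rotations and 8 reflections, so Aut(C_8) ≅ D_8 of order 16.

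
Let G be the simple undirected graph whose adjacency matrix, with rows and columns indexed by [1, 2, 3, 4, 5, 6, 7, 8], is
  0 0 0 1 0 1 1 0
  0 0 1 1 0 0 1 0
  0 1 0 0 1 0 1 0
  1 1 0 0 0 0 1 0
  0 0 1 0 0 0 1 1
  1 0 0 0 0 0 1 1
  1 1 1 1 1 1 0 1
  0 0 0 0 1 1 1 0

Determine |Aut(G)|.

14

Vertex 7 is the unique vertex of degree 7; the remaining 7 vertices each have degree 3 and induce a cycle, so G is the wheel on 8 vertices with hub 7. Every automorphism fixes the hub and acts on the rim 7-cycle, so Aut(G) ≅ Aut(C_7) = D_7 of order 14.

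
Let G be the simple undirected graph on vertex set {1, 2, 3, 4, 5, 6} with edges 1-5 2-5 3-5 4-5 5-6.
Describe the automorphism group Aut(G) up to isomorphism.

Vertex 5 has degree 5 and every other vertex has degree 1, so G is the star K_{1,5} with centre 5. The 5 leaves are pairwise interchangeable while the centre is fixed, giving Aut(G) = S_5.

the symmetric group on 5 letters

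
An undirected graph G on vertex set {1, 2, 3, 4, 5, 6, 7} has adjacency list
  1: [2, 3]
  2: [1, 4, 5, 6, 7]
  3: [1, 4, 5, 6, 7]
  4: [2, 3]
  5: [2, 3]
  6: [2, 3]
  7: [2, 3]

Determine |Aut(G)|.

240

The vertices split by degree into {2, 3} (degree 5) and {1, 4, 5, 6, 7} (degree 2); every edge runs between the two parts, so G is the complete bipartite graph K_{2,5}. The parts have unequal sizes, so no automorphism swaps them; each part is permuted independently, giving S_5 × S_2 of order 5!·2! = 240.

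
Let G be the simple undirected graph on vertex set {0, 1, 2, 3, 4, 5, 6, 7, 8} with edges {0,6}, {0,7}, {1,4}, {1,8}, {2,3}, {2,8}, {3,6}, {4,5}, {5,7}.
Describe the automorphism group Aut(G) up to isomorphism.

D_9

Every vertex has degree 2 and the graph is connected, so G is the 9-cycle C_9. The automorphisms of the 9-cycle are exactly the symmetries of a regular 9-gon: the dihedral group D_9, |D_9| = 18.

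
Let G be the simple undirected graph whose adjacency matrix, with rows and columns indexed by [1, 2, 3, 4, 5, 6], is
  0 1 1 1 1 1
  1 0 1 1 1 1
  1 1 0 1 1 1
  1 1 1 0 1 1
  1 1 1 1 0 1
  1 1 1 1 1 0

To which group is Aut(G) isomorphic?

Every vertex has degree 5, so G is the complete graph K_6. Every bijection on the vertex set is an automorphism of K_6; hence Aut(K_6) ≅ S_6, order 720.

S_6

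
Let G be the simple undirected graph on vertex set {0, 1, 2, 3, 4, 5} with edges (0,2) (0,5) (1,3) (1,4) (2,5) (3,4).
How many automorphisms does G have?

G has two connected components, {0, 2, 5} and {1, 3, 4}; each is 2-regular, so G = C_3 ⊔ C_3. With two isomorphic components, Aut(G) = Aut(C_3) ≀ S_2 = (D_3 × D_3) ⋊ Z_2: permute each cycle by D_3, then optionally swap the two cycles. Order 2·(2·3)² = 72.

72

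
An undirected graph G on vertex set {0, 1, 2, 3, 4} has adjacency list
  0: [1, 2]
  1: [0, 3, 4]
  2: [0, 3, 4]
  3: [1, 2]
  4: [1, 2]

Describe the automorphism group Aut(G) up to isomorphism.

The vertices split by degree into {1, 2} (degree 3) and {0, 3, 4} (degree 2); every edge runs between the two parts, so G is the complete bipartite graph K_{2,3}. The parts have unequal sizes, so no automorphism swaps them; each part is permuted independently, giving S_3 × S_2 of order 3!·2! = 12.

S_3 × S_2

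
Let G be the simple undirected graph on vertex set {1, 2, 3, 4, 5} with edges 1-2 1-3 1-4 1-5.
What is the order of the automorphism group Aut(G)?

24

Vertex 1 has degree 4 and every other vertex has degree 1, so G is the star K_{1,4} with centre 1. Any automorphism fixes the centre and permutes the 4 leaves freely, so Aut(G) ≅ S_4 of order 4! = 24.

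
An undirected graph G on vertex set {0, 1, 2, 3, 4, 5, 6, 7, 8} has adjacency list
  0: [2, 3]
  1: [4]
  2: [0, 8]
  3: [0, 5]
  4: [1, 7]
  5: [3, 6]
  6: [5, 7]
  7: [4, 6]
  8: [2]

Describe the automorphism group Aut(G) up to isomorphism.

The degree sequence is [2, 1, 2, 2, 2, 2, 2, 2, 1]; the two degree-1 vertices 1 and 8 are the ends of a path, so G = P_9. The only nontrivial automorphism of a path is the end-to-end reflection, so Aut(G) ≅ Z_2.

the cyclic group of order 2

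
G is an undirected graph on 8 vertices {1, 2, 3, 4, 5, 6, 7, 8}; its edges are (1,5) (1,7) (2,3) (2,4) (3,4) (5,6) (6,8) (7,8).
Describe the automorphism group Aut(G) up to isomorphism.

D_5 × D_3

G has two connected components, {1, 5, 6, 7, 8} and {2, 3, 4}; each is 2-regular, so G = C_5 ⊔ C_3. No automorphism exchanges components of different sizes, hence Aut(G) is the direct product D_5 × D_3, order 60.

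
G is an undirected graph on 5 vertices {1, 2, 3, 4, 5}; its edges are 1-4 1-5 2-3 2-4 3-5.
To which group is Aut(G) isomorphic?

D_5

Every vertex has degree 2 and the graph is connected, so G is the 5-cycle C_5. The automorphisms of the 5-cycle are exactly the symmetries of a regular 5-gon: the dihedral group D_5, |D_5| = 10.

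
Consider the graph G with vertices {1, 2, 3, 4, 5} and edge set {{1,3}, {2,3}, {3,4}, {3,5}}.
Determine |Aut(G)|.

Vertex 3 has degree 4 and every other vertex has degree 1, so G is the star K_{1,4} with centre 3. Any automorphism fixes the centre and permutes the 4 leaves freely, so Aut(G) ≅ S_4 of order 4! = 24.

24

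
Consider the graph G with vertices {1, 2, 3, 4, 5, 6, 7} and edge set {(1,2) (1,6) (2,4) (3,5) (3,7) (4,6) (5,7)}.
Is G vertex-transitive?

G has two connected components, {1, 2, 4, 6} and {3, 5, 7}; each is 2-regular, so G = C_4 ⊔ C_3. The orbit of 1 under Aut(G) is {1, 2, 4, 6}, which does not contain 3, so G is not vertex-transitive.

No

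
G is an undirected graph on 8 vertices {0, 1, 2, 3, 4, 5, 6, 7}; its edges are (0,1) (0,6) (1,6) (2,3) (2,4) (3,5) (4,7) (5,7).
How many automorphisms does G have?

60

G has two connected components, {2, 3, 4, 5, 7} and {0, 1, 6}; each is 2-regular, so G = C_5 ⊔ C_3. No automorphism exchanges components of different sizes, hence Aut(G) is the direct product D_5 × D_3, order 60.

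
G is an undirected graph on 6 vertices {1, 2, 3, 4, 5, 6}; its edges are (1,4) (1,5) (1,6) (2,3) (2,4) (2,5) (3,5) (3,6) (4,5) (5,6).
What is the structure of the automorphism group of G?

Vertex 5 is the unique vertex of degree 5; the remaining 5 vertices each have degree 3 and induce a cycle, so G is the wheel on 6 vertices with hub 5. With the hub fixed, the remaining symmetry is that of the rim cycle C_5, giving the dihedral group D_5.

the dihedral group of order 10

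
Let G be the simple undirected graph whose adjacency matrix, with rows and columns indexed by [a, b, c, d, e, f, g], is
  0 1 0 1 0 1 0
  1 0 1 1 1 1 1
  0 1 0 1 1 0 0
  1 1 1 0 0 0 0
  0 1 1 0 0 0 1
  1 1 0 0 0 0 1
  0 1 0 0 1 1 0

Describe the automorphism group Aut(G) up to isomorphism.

D_6

Vertex b is the unique vertex of degree 6; the remaining 6 vertices each have degree 3 and induce a cycle, so G is the wheel on 7 vertices with hub b. Every automorphism fixes the hub and acts on the rim 6-cycle, so Aut(G) ≅ Aut(C_6) = D_6 of order 12.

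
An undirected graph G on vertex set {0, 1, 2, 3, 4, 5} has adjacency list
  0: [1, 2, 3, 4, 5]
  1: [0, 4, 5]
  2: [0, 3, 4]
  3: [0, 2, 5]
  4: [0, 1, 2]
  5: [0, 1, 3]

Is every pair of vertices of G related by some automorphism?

No

Vertex 0 is the only vertex of degree 5, so every automorphism fixes it; G is not vertex-transitive.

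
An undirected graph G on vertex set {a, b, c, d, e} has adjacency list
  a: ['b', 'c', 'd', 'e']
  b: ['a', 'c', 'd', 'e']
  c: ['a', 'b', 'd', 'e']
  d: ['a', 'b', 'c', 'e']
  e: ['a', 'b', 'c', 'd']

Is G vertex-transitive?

Every vertex has degree 4, so G is the complete graph K_5. Every bijection on the vertex set is an automorphism of K_5; hence Aut(K_5) ≅ S_5, order 120. This group acts transitively on the 5 vertices.

Yes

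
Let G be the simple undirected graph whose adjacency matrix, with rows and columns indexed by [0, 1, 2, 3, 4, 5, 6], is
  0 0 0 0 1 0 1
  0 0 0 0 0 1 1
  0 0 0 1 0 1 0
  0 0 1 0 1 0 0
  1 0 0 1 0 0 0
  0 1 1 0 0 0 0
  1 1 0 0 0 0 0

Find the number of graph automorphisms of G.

14

Every vertex has degree 2 and the graph is connected, so G is the 7-cycle C_7. The automorphisms of the 7-cycle are exactly the symmetries of a regular 7-gon: the dihedral group D_7, |D_7| = 14.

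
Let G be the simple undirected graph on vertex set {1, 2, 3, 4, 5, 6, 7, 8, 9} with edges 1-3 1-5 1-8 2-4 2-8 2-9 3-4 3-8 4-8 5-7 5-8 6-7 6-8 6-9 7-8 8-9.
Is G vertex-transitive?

Vertex 8 is the only vertex of degree 8, so every automorphism fixes it; G is not vertex-transitive.

No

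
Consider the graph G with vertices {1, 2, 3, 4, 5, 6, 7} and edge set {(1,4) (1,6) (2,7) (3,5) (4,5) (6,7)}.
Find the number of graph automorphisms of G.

2

The degree sequence is [2, 1, 1, 2, 2, 2, 2]; the two degree-1 vertices 2 and 3 are the ends of a path, so G = P_7. A path has exactly one nontrivial symmetry — reversal — giving Aut(G) of order 2.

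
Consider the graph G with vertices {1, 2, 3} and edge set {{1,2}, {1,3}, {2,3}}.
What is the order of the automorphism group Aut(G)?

All 3 vertices are pairwise adjacent: G = K_3. Every bijection on the vertex set is an automorphism of K_3; hence Aut(K_3) ≅ S_3, order 6.

6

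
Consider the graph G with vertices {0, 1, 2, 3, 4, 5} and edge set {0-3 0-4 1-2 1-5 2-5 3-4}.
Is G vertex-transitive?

Yes

G has two connected components, {1, 2, 5} and {0, 3, 4}; each is 2-regular, so G = C_3 ⊔ C_3. Aut of a disjoint union of two copies of C_3 is the wreath product D_3 ≀ Z_2, of order 2·6² = 72. This group acts transitively on the 6 vertices.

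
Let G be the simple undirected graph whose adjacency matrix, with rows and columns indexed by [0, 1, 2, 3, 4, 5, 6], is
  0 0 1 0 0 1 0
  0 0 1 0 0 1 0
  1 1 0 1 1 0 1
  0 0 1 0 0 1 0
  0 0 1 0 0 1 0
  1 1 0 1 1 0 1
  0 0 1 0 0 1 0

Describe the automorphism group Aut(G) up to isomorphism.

The vertices split by degree into {2, 5} (degree 5) and {0, 1, 3, 4, 6} (degree 2); every edge runs between the two parts, so G is the complete bipartite graph K_{2,5}. Automorphisms preserve the bipartition setwise (since the parts differ in size) and act as S_5 × S_2 within it; |Aut| = 240.

S_5 × S_2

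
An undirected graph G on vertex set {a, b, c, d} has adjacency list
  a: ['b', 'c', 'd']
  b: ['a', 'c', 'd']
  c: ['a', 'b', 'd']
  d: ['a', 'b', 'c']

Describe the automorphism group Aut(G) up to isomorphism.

Every vertex has degree 3, so G is the complete graph K_4. Every bijection on the vertex set is an automorphism of K_4; hence Aut(K_4) ≅ S_4, order 24.

S_4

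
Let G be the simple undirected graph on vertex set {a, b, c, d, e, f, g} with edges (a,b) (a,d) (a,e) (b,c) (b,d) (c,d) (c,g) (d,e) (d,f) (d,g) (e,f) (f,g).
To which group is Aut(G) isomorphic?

Vertex d is the unique vertex of degree 6; the remaining 6 vertices each have degree 3 and induce a cycle, so G is the wheel on 7 vertices with hub d. Every automorphism fixes the hub and acts on the rim 6-cycle, so Aut(G) ≅ Aut(C_6) = D_6 of order 12.

the dihedral group of order 12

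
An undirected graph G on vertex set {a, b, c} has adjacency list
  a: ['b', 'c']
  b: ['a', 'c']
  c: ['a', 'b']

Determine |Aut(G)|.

6

Every vertex has degree 2, so G is the complete graph K_3. Any permutation of the 3 vertices preserves K_3, so Aut(K_3) = S_3 of order 3! = 6.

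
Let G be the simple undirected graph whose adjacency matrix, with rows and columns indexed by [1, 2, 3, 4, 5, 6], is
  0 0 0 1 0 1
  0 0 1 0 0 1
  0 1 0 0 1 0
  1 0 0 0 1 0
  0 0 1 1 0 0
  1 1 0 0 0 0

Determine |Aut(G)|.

Every vertex has degree 2 and the graph is connected, so G is the 6-cycle C_6. The automorphisms of the 6-cycle are exactly the symmetries of a regular 6-gon: the dihedral group D_6, |D_6| = 12.

12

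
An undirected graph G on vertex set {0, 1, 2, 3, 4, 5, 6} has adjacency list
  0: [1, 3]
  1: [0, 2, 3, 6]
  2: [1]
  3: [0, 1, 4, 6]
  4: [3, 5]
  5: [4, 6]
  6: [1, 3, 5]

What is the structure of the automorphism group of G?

{e}

Degrees alone do not determine every vertex (e.g. 0 and 4 both have degree 2), but their neighbour-degree multisets differ: N(0) has degrees [4, 4] while N(4) has degrees [2, 4]. Repeating this refinement separates all vertices, so the only automorphism is the identity.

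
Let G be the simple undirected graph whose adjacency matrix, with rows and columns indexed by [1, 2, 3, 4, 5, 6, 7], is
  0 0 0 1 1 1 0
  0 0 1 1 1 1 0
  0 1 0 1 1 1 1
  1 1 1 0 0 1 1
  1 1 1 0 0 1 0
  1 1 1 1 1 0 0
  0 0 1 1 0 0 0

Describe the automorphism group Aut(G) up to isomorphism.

1

Degrees alone do not determine every vertex (e.g. 2 and 5 both have degree 4), but their neighbour-degree multisets differ: N(2) has degrees [4, 5, 5, 5] while N(5) has degrees [3, 4, 5, 5]. Repeating this refinement separates all vertices, so the only automorphism is the identity.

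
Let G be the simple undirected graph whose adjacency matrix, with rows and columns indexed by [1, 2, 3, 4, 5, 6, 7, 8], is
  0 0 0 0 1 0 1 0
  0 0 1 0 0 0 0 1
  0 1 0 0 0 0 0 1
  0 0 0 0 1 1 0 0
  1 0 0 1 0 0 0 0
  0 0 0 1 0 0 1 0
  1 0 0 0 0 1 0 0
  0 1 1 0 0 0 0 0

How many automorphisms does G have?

G has two connected components, {1, 4, 5, 6, 7} and {2, 3, 8}; each is 2-regular, so G = C_5 ⊔ C_3. No automorphism exchanges components of different sizes, hence Aut(G) is the direct product D_5 × D_3, order 60.

60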